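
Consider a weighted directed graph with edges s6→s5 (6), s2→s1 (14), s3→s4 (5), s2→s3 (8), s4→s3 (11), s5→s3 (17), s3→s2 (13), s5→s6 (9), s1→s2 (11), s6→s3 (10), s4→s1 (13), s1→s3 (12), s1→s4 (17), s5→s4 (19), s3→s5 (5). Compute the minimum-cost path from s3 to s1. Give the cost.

18

Routes from s3 to s1:
s3 -> s2 -> s1: 13 + 14 = 27
s3 -> s4 -> s1: 5 + 13 = 18
s3 -> s5 -> s4 -> s1: 5 + 19 + 13 = 37
The minimum is 18.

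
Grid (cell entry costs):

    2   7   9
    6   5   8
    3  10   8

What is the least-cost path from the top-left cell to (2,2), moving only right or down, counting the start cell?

Path [0,0] → [1,0] → [1,1] → [1,2] → [2,2]: 2 + 6 + 5 + 8 + 8 = 29.
(Top row then right column would cost 34.)

29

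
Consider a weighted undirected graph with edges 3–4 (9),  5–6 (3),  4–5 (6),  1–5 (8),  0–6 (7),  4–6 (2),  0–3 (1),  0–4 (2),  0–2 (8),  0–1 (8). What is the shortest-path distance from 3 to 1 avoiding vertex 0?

22

Candidate routes:
3 → 4 → 6 → 5 → 1: 9 + 2 + 3 + 8 = 22
3 → 4 → 5 → 1: 9 + 6 + 8 = 23
The minimum is 22.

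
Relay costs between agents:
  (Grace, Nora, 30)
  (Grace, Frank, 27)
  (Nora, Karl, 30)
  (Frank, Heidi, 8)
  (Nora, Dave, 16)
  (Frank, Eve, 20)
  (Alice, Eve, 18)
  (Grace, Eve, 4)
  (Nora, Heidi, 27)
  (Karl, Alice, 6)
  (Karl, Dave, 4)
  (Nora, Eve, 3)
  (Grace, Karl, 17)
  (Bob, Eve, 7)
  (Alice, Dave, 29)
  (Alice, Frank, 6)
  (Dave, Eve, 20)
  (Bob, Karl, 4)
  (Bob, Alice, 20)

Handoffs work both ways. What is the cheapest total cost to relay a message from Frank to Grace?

Checking several routes:
Frank - Alice - Karl - Grace: 6 + 6 + 17 = 29
Frank - Eve - Grace: 20 + 4 = 24
Frank - Grace: 27
Frank - Alice - Eve - Grace: 6 + 18 + 4 = 28
Frank - Alice - Karl - Bob - Eve - Grace: 6 + 6 + 4 + 7 + 4 = 27
Shortest: 24.

24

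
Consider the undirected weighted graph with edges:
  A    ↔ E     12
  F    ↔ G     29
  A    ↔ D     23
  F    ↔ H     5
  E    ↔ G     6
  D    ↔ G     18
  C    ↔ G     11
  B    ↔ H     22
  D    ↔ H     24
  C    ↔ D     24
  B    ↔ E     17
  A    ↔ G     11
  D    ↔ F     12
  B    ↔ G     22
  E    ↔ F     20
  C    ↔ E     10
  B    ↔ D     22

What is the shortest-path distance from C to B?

Some routes from C to B:
C→G→E→B: 11 + 6 + 17 = 34
C→E→B: 10 + 17 = 27
C→G→B: 11 + 22 = 33
The minimum is 27.

27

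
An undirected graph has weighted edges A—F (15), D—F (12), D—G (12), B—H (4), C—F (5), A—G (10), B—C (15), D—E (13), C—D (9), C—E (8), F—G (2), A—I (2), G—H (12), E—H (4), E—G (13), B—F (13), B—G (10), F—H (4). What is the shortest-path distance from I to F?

Comparing a few candidate routes:
I -> A -> G -> F: 2 + 10 + 2 = 14
I -> A -> F: 2 + 15 = 17
I -> A -> G -> H -> F: 2 + 10 + 12 + 4 = 28
The minimum is 14.

14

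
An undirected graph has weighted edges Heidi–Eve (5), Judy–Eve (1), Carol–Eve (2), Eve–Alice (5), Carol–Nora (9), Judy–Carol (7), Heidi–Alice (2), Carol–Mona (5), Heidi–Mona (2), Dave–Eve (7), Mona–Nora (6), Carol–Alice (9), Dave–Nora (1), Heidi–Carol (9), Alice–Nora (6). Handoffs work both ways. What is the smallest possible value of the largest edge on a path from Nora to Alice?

6

Checking several routes:
Nora → Mona → Carol → Eve → Alice: max(6, 5, 2, 5) = 6
Nora → Mona → Heidi → Eve → Alice: max(6, 2, 5, 5) = 6
Nora → Alice: max(6) = 6
Nora → Mona → Heidi → Alice: max(6, 2, 2) = 6
Nora → Mona → Carol → Eve → Heidi → Alice: max(6, 5, 2, 5, 2) = 6
Best route has worst link 6.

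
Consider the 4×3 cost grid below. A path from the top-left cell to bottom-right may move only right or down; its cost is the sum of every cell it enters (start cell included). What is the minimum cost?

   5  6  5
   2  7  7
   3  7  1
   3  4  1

Cheapest: (0,0) (1,0) (2,0) (3,0) (3,1) (3,2)
  5 + 2 + 3 + 3 + 4 + 1 = 18
(Top row then right column would cost 25.)

18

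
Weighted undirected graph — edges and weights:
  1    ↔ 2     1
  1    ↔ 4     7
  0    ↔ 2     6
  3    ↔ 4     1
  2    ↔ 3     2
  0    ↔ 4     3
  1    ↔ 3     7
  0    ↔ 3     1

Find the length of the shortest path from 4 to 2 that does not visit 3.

8

Candidate routes:
4 - 1 - 2: 7 + 1 = 8
4 - 0 - 2: 3 + 6 = 9
The minimum is 8.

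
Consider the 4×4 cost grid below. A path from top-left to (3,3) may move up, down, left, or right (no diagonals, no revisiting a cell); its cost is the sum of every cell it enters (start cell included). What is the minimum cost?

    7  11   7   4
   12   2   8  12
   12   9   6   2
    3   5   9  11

47

Cheapest: r0c0 r0c1 r1c1 r1c2 r2c2 r2c3 r3c3
  7 + 11 + 2 + 8 + 6 + 2 + 11 = 47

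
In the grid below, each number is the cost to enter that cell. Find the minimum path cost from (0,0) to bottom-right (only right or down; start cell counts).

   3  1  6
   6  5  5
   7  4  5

18

Take (0,0) -> (0,1) -> (1,1) -> (2,1) -> (2,2) for a total of 3 + 1 + 5 + 4 + 5 = 18.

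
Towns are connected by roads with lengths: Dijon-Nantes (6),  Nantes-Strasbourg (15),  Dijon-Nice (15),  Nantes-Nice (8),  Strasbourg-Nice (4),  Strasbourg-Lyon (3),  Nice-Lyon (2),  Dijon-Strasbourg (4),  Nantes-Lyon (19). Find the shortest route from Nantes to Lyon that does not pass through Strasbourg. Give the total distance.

Routes from Nantes to Lyon avoiding Strasbourg:
Nantes -> Lyon: 19
Nantes -> Dijon -> Nice -> Lyon: 6 + 15 + 2 = 23
Nantes -> Nice -> Lyon: 8 + 2 = 10
Best route has total 10.

10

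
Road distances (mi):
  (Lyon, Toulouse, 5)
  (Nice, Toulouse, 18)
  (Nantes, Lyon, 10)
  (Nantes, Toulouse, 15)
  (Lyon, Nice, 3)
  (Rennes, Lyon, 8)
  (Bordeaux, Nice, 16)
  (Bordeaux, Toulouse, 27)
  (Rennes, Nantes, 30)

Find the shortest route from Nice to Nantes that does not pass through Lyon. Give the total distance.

33

Paths from Nice to Nantes avoiding Lyon:
Nice → Bordeaux → Toulouse → Nantes: 16 + 27 + 15 = 58
Nice → Toulouse → Nantes: 18 + 15 = 33
Shortest: 33 mi.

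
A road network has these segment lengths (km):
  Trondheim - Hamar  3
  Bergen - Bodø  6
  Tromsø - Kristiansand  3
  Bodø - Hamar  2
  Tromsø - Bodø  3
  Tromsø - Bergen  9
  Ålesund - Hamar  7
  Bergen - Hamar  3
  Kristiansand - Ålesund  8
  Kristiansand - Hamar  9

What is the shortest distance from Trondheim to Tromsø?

8

Paths from Trondheim to Tromsø:
Trondheim→Hamar→Ålesund→Kristiansand→Tromsø: 3 + 7 + 8 + 3 = 21
Trondheim→Hamar→Bodø→Bergen→Tromsø: 3 + 2 + 6 + 9 = 20
Trondheim→Hamar→Bodø→Tromsø: 3 + 2 + 3 = 8
Trondheim→Hamar→Bergen→Tromsø: 3 + 3 + 9 = 15
Trondheim→Hamar→Kristiansand→Tromsø: 3 + 9 + 3 = 15
Trondheim→Hamar→Bergen→Bodø→Tromsø: 3 + 3 + 6 + 3 = 15
Shortest: 8 km.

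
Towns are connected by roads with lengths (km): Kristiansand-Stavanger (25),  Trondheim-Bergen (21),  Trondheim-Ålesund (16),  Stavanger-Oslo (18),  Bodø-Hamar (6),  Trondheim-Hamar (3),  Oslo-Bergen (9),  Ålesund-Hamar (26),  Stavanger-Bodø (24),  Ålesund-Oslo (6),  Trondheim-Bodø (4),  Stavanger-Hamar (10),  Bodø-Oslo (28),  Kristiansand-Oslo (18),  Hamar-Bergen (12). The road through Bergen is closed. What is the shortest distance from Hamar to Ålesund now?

19

Some routes from Hamar to Ålesund avoiding Bergen:
Hamar -> Ålesund: 26
Hamar -> Bodø -> Trondheim -> Ålesund: 6 + 4 + 16 = 26
Hamar -> Stavanger -> Oslo -> Ålesund: 10 + 18 + 6 = 34
Hamar -> Trondheim -> Ålesund: 3 + 16 = 19
The minimum is 19 km.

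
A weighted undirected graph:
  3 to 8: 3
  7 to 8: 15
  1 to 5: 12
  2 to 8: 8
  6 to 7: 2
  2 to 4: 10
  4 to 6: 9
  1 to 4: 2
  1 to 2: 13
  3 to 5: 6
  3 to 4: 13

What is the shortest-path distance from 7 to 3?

Some routes from 7 to 3:
7 → 6 → 4 → 1 → 2 → 8 → 3: 2 + 9 + 2 + 13 + 8 + 3 = 37
7 → 6 → 4 → 2 → 8 → 3: 2 + 9 + 10 + 8 + 3 = 32
7 → 6 → 4 → 1 → 5 → 3: 2 + 9 + 2 + 12 + 6 = 31
7 → 6 → 4 → 3: 2 + 9 + 13 = 24
7 → 8 → 3: 15 + 3 = 18
The minimum is 18.

18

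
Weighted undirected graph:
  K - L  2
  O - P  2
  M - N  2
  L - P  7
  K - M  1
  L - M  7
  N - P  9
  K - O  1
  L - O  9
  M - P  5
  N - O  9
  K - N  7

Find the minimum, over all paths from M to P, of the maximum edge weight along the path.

2

Comparing a few candidate routes:
M-K-O-P: max(1, 1, 2) = 2
M-P: max(5) = 5
M-K-L-P: max(1, 2, 7) = 7
Smallest bottleneck: 2.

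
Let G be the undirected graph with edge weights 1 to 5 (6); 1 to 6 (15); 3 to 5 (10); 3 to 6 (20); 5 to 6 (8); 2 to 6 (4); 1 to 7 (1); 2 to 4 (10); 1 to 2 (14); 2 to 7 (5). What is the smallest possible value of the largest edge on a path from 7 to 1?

A few of the 7→1 routes:
7 → 2 → 1: max(5, 14) = 14
7 → 1: max(1) = 1
7 → 2 → 6 → 5 → 1: max(5, 4, 8, 6) = 8
Smallest bottleneck: 1.

1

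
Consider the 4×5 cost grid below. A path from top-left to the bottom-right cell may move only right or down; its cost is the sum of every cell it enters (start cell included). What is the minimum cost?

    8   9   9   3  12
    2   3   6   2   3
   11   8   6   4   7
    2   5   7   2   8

35

One optimal route is (0,0)→(1,0)→(1,1)→(1,2)→(1,3)→(2,3)→(3,3)→(3,4).
Its cost is 8 + 2 + 3 + 6 + 2 + 4 + 2 + 8 = 35.
(Top row then right column would cost 59.)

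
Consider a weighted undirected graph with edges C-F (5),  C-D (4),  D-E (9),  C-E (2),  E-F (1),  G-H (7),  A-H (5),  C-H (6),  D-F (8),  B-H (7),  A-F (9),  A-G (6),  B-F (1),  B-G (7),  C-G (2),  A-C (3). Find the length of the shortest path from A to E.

Some routes from A to E:
A - C - F - E: 3 + 5 + 1 = 9
A - F - E: 9 + 1 = 10
A - H - C - E: 5 + 6 + 2 = 13
A - G - C - E: 6 + 2 + 2 = 10
A - C - E: 3 + 2 = 5
Best route has total 5.

5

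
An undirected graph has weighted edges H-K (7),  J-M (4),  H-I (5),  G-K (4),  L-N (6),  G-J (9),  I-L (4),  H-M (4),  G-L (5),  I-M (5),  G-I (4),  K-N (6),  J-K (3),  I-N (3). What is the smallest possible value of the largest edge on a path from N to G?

Some routes from N to G:
N→I→L→G: max(3, 4, 5) = 5
N→L→I→M→J→K→G: max(6, 4, 5, 4, 3, 4) = 6
N→L→G: max(6, 5) = 6
N→I→G: max(3, 4) = 4
N→I→M→J→K→G: max(3, 5, 4, 3, 4) = 5
N→I→H→M→J→K→G: max(3, 5, 4, 4, 3, 4) = 5
Smallest bottleneck: 4.

4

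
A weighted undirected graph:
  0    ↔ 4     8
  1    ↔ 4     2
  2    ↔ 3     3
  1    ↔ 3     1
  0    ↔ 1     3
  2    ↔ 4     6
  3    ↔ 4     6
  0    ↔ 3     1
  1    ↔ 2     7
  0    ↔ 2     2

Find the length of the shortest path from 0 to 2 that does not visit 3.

2

Some routes from 0 to 2 avoiding 3:
0 -> 1 -> 4 -> 2: 3 + 2 + 6 = 11
0 -> 2: 2
0 -> 1 -> 2: 3 + 7 = 10
The minimum is 2.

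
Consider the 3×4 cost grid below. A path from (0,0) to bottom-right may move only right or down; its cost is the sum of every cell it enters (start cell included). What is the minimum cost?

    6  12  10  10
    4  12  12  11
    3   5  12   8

Take (0,0)→(1,0)→(2,0)→(2,1)→(2,2)→(2,3) for a total of 6 + 4 + 3 + 5 + 12 + 8 = 38.
(Top row then right column would cost 57.)

38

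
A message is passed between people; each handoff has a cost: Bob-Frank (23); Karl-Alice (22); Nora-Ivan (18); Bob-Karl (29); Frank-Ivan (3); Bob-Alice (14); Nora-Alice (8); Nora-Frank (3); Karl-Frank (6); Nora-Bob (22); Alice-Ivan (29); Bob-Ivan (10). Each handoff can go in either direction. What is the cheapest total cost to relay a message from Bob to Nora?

Checking several routes:
Bob→Nora: 22
Bob→Karl→Frank→Nora: 29 + 6 + 3 = 38
Bob→Alice→Nora: 14 + 8 = 22
Bob→Frank→Nora: 23 + 3 = 26
Bob→Ivan→Frank→Nora: 10 + 3 + 3 = 16
Bob→Ivan→Nora: 10 + 18 = 28
Shortest: 16.

16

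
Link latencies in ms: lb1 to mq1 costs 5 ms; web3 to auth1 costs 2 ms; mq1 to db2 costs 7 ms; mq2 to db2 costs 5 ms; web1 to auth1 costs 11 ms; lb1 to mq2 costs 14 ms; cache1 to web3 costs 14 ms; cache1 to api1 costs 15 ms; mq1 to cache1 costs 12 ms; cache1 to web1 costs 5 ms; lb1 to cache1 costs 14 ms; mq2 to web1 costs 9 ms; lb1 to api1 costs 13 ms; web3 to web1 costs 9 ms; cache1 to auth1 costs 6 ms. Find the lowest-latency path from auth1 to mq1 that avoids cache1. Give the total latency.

Paths from auth1 to mq1 avoiding cache1:
auth1 - web3 - web1 - mq2 - lb1 - mq1: 2 + 9 + 9 + 14 + 5 = 39
auth1 - web1 - mq2 - lb1 - mq1: 11 + 9 + 14 + 5 = 39
auth1 - web1 - mq2 - db2 - mq1: 11 + 9 + 5 + 7 = 32
auth1 - web3 - web1 - mq2 - db2 - mq1: 2 + 9 + 9 + 5 + 7 = 32
Shortest: 32 ms.

32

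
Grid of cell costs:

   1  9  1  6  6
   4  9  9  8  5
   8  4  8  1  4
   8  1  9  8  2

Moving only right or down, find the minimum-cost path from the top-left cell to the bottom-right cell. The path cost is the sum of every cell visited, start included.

Best path: [0,0] → [0,1] → [0,2] → [0,3] → [1,3] → [2,3] → [2,4] → [3,4]
Cost: 1 + 9 + 1 + 6 + 8 + 1 + 4 + 2 = 32
(Top row then right column would cost 34.)

32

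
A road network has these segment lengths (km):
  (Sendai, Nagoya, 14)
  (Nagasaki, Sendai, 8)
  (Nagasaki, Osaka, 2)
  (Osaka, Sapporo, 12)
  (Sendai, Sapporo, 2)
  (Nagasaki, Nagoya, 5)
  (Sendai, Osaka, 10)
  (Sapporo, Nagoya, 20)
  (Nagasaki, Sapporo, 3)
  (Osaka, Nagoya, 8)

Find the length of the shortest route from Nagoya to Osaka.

7

A few of the Nagoya→Osaka routes:
Nagoya - Nagasaki - Sapporo - Osaka: 5 + 3 + 12 = 20
Nagoya - Osaka: 8
Nagoya - Nagasaki - Osaka: 5 + 2 = 7
Nagoya - Nagasaki - Sapporo - Sendai - Osaka: 5 + 3 + 2 + 10 = 20
Nagoya - Sendai - Sapporo - Nagasaki - Osaka: 14 + 2 + 3 + 2 = 21
Shortest: 7 km.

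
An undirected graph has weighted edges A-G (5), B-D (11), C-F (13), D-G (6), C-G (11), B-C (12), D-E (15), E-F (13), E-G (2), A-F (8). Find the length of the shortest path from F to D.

19

Comparing a few candidate routes:
F→A→G→D: 8 + 5 + 6 = 19
F→E→D: 13 + 15 = 28
F→E→G→D: 13 + 2 + 6 = 21
The minimum is 19.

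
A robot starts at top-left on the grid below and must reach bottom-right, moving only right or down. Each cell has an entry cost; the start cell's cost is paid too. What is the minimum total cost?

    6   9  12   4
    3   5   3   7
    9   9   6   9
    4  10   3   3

Cheapest: [0,0]→[1,0]→[1,1]→[1,2]→[2,2]→[3,2]→[3,3]
  6 + 3 + 5 + 3 + 6 + 3 + 3 = 29
For comparison, the top-then-right route costs 50.

29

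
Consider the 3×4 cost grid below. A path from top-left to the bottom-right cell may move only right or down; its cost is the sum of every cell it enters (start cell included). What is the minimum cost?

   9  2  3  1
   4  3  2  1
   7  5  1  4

20

Cheapest: r0c0→r0c1→r0c2→r0c3→r1c3→r2c3
  9 + 2 + 3 + 1 + 1 + 4 = 20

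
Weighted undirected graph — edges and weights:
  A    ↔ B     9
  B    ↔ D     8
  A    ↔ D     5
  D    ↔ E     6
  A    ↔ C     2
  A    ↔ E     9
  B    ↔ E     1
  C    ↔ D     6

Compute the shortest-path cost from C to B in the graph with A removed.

13

Candidate routes:
C → D → E → B: 6 + 6 + 1 = 13
C → D → B: 6 + 8 = 14
Shortest: 13.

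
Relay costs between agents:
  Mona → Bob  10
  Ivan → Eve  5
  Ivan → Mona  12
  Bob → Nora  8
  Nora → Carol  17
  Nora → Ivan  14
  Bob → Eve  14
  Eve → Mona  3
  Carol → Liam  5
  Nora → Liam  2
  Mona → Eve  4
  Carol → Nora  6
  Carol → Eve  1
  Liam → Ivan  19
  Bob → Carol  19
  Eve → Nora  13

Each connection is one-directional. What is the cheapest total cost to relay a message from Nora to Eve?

18

Comparing a few candidate routes:
Nora → Ivan → Mona → Eve: 14 + 12 + 4 = 30
Nora → Liam → Ivan → Eve: 2 + 19 + 5 = 26
Nora → Ivan → Eve: 14 + 5 = 19
Nora → Carol → Eve: 17 + 1 = 18
Best route has total 18.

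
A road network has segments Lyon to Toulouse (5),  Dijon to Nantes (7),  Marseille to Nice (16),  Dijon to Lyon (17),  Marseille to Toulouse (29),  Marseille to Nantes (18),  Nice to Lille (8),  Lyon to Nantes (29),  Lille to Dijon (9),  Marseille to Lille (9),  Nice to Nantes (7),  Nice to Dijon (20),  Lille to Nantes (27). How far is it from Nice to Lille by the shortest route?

A few of the Nice→Lille routes:
Nice - Dijon - Lille: 20 + 9 = 29
Nice - Lille: 8
Nice - Marseille - Lille: 16 + 9 = 25
Nice - Nantes - Dijon - Lille: 7 + 7 + 9 = 23
The minimum is 8.

8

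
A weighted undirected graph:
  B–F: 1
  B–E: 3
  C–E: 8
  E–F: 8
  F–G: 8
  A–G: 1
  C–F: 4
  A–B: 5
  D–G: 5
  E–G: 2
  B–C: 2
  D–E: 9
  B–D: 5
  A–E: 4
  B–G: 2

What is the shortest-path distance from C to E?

5

Some routes from C to E:
C→E: 8
C→B→G→E: 2 + 2 + 2 = 6
C→B→G→A→E: 2 + 2 + 1 + 4 = 9
C→F→B→G→E: 4 + 1 + 2 + 2 = 9
C→B→E: 2 + 3 = 5
C→F→B→E: 4 + 1 + 3 = 8
Best route has total 5.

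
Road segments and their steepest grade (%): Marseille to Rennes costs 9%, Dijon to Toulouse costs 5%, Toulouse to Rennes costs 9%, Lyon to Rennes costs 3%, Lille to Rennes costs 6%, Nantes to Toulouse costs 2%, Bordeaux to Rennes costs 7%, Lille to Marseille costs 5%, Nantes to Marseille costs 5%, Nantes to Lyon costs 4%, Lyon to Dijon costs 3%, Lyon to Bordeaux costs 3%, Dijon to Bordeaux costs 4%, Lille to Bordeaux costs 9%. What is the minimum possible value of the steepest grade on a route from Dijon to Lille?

Checking several routes:
Dijon -> Bordeaux -> Lyon -> Nantes -> Marseille -> Lille: max(4, 3, 4, 5, 5) = 5
Dijon -> Toulouse -> Nantes -> Marseille -> Lille: max(5, 2, 5, 5) = 5
Dijon -> Lyon -> Nantes -> Marseille -> Lille: max(3, 4, 5, 5) = 5
The minimum achievable maximum is 5%.

5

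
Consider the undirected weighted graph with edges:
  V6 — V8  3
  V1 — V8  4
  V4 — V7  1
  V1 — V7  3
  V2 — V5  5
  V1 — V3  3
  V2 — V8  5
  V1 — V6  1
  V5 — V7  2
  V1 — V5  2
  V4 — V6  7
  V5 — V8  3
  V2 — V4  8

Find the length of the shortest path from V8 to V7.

Comparing a few candidate routes:
V8 -> V1 -> V7: 4 + 3 = 7
V8 -> V5 -> V7: 3 + 2 = 5
V8 -> V6 -> V1 -> V7: 3 + 1 + 3 = 7
V8 -> V1 -> V5 -> V7: 4 + 2 + 2 = 8
Shortest: 5.

5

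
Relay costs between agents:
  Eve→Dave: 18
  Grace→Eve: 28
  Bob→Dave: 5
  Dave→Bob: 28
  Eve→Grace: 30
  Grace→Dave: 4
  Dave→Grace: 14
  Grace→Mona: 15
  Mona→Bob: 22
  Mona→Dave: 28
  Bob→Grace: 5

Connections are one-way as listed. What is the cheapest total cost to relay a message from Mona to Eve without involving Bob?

70

Routes from Mona to Eve avoiding Bob:
Mona-Dave-Grace-Eve: 28 + 14 + 28 = 70
Best route has total 70.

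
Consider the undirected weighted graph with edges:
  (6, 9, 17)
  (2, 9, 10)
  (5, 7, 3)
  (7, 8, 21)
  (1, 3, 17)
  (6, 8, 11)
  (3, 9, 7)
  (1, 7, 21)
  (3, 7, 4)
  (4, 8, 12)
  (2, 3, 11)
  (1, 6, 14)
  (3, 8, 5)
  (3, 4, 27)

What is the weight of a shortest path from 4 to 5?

Comparing a few candidate routes:
4-8-3-1-7-5: 12 + 5 + 17 + 21 + 3 = 58
4-3-7-5: 27 + 4 + 3 = 34
4-8-7-5: 12 + 21 + 3 = 36
4-8-6-9-3-7-5: 12 + 11 + 17 + 7 + 4 + 3 = 54
4-8-3-7-5: 12 + 5 + 4 + 3 = 24
4-3-8-7-5: 27 + 5 + 21 + 3 = 56
Shortest: 24.

24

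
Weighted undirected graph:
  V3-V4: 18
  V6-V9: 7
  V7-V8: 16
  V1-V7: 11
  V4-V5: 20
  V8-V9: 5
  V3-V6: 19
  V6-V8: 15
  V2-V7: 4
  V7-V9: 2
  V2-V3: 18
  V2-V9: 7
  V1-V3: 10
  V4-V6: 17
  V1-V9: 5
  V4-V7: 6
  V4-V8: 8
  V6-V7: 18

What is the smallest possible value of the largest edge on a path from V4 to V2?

6

Comparing a few candidate routes:
V4 → V8 → V9 → V7 → V2: max(8, 5, 2, 4) = 8
V4 → V8 → V9 → V2: max(8, 5, 7) = 8
V4 → V7 → V2: max(6, 4) = 6
V4 → V7 → V9 → V2: max(6, 2, 7) = 7
Best route has worst link 6.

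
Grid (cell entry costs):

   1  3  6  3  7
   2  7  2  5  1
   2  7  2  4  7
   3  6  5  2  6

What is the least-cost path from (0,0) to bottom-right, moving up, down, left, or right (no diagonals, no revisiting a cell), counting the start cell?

26

Cheapest: [0,0]→[0,1]→[0,2]→[1,2]→[2,2]→[2,3]→[3,3]→[3,4]
  1 + 3 + 6 + 2 + 2 + 4 + 2 + 6 = 26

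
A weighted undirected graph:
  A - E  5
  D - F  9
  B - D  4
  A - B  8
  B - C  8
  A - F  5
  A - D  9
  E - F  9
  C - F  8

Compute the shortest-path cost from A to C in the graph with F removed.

Paths from A to C avoiding F:
A→B→C: 8 + 8 = 16
A→D→B→C: 9 + 4 + 8 = 21
The minimum is 16.

16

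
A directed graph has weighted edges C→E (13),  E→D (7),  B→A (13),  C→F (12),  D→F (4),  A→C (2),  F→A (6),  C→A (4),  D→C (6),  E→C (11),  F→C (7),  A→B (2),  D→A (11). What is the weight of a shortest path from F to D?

27

Candidate routes:
F-A-C-E-D: 6 + 2 + 13 + 7 = 28
F-C-E-D: 7 + 13 + 7 = 27
The minimum is 27.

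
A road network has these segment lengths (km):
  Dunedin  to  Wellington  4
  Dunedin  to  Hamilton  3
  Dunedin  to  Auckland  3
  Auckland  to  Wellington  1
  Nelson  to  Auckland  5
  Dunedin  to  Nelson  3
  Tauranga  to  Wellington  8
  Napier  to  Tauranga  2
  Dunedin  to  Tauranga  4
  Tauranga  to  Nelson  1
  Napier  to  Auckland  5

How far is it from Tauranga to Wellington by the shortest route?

7

Checking several routes:
Tauranga-Wellington: 8
Tauranga-Nelson-Auckland-Wellington: 1 + 5 + 1 = 7
Tauranga-Nelson-Dunedin-Auckland-Wellington: 1 + 3 + 3 + 1 = 8
Tauranga-Nelson-Dunedin-Wellington: 1 + 3 + 4 = 8
Shortest: 7 km.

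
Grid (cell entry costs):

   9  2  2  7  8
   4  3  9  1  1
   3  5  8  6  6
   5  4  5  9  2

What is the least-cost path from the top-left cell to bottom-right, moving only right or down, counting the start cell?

Best path: [0,0] -> [0,1] -> [0,2] -> [0,3] -> [1,3] -> [1,4] -> [2,4] -> [3,4]
Cost: 9 + 2 + 2 + 7 + 1 + 1 + 6 + 2 = 30

30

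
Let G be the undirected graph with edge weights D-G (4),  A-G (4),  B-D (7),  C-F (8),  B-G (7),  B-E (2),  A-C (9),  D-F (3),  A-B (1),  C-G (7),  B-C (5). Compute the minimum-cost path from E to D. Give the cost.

9

Some routes from E to D:
E-B-C-F-D: 2 + 5 + 8 + 3 = 18
E-B-G-D: 2 + 7 + 4 = 13
E-B-A-G-D: 2 + 1 + 4 + 4 = 11
E-B-A-C-G-D: 2 + 1 + 9 + 7 + 4 = 23
E-B-D: 2 + 7 = 9
E-B-C-G-D: 2 + 5 + 7 + 4 = 18
Shortest: 9.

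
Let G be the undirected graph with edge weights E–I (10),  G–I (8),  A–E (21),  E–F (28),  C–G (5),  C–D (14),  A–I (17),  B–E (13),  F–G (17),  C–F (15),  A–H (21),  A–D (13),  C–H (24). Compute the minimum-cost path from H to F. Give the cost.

Comparing a few candidate routes:
H - A - I - G - F: 21 + 17 + 8 + 17 = 63
H - A - I - G - C - F: 21 + 17 + 8 + 5 + 15 = 66
H - C - F: 24 + 15 = 39
H - A - D - C - F: 21 + 13 + 14 + 15 = 63
H - C - G - F: 24 + 5 + 17 = 46
H - A - D - C - G - F: 21 + 13 + 14 + 5 + 17 = 70
Shortest: 39.

39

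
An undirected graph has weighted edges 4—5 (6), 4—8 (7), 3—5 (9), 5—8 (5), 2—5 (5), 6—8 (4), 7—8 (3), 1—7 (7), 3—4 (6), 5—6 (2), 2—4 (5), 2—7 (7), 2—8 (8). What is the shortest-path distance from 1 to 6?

Comparing a few candidate routes:
1→7→8→5→6: 7 + 3 + 5 + 2 = 17
1→7→2→5→6: 7 + 7 + 5 + 2 = 21
1→7→8→6: 7 + 3 + 4 = 14
The minimum is 14.

14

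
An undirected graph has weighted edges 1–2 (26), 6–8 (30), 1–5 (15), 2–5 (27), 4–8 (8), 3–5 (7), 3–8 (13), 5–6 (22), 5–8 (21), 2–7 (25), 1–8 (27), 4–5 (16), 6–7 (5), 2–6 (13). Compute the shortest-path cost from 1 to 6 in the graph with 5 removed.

Routes from 1 to 6 avoiding 5:
1-2-6: 26 + 13 = 39
1-8-6: 27 + 30 = 57
1-2-7-6: 26 + 25 + 5 = 56
The minimum is 39.

39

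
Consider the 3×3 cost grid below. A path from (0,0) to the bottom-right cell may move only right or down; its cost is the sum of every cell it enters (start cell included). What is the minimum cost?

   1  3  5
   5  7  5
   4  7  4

Best path: r0c0 -> r0c1 -> r0c2 -> r1c2 -> r2c2
Cost: 1 + 3 + 5 + 5 + 4 = 18

18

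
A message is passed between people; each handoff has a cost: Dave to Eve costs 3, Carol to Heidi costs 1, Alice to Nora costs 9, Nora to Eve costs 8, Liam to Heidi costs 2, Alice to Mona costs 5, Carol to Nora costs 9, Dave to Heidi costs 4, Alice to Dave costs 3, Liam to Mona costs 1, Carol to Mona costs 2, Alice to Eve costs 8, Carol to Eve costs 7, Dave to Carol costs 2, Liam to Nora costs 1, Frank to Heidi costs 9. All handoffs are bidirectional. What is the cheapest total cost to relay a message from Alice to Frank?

A few of the Alice→Frank routes:
Alice→Dave→Carol→Heidi→Frank: 3 + 2 + 1 + 9 = 15
Alice→Dave→Carol→Mona→Liam→Heidi→Frank: 3 + 2 + 2 + 1 + 2 + 9 = 19
Alice→Mona→Liam→Heidi→Frank: 5 + 1 + 2 + 9 = 17
Alice→Mona→Carol→Heidi→Frank: 5 + 2 + 1 + 9 = 17
Alice→Dave→Heidi→Frank: 3 + 4 + 9 = 16
Best route has total 15.

15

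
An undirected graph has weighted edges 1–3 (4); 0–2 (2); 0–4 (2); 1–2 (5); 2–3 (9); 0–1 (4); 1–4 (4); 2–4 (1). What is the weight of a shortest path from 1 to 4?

Checking several routes:
1 - 4: 4
1 - 0 - 2 - 4: 4 + 2 + 1 = 7
1 - 2 - 4: 5 + 1 = 6
1 - 2 - 0 - 4: 5 + 2 + 2 = 9
1 - 0 - 4: 4 + 2 = 6
The minimum is 4.

4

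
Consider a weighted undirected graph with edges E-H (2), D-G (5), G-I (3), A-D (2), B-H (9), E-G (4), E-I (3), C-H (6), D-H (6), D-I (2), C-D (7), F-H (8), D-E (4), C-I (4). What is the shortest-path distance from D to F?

A few of the D→F routes:
D -> E -> H -> F: 4 + 2 + 8 = 14
D -> I -> G -> E -> H -> F: 2 + 3 + 4 + 2 + 8 = 19
D -> G -> E -> H -> F: 5 + 4 + 2 + 8 = 19
D -> I -> E -> H -> F: 2 + 3 + 2 + 8 = 15
D -> H -> F: 6 + 8 = 14
Shortest: 14.

14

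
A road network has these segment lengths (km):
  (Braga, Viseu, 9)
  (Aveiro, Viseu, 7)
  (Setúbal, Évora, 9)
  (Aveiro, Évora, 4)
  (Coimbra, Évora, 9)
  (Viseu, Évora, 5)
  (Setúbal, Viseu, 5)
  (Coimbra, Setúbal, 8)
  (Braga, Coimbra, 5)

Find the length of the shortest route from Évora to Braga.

14

Comparing a few candidate routes:
Évora -> Viseu -> Braga: 5 + 9 = 14
Évora -> Coimbra -> Braga: 9 + 5 = 14
Évora -> Aveiro -> Viseu -> Braga: 4 + 7 + 9 = 20
Évora -> Viseu -> Setúbal -> Coimbra -> Braga: 5 + 5 + 8 + 5 = 23
Évora -> Setúbal -> Coimbra -> Braga: 9 + 8 + 5 = 22
Shortest: 14 km.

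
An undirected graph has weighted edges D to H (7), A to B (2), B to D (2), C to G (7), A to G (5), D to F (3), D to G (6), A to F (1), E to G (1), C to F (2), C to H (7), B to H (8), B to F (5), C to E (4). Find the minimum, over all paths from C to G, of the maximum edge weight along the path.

Some routes from C to G:
C -> F -> B -> A -> G: max(2, 5, 2, 5) = 5
C -> F -> A -> B -> D -> G: max(2, 1, 2, 2, 6) = 6
C -> F -> D -> B -> A -> G: max(2, 3, 2, 2, 5) = 5
C -> F -> A -> G: max(2, 1, 5) = 5
C -> F -> B -> D -> G: max(2, 5, 2, 6) = 6
C -> E -> G: max(4, 1) = 4
The minimum achievable maximum is 4.

4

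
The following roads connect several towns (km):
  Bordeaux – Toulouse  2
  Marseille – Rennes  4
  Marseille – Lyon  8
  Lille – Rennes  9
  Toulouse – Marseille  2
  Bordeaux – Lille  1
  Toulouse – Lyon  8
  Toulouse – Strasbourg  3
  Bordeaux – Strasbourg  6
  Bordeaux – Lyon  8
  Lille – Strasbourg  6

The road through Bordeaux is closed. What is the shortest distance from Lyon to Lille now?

17

A few of the Lyon→Lille routes:
Lyon → Marseille → Toulouse → Strasbourg → Lille: 8 + 2 + 3 + 6 = 19
Lyon → Marseille → Rennes → Lille: 8 + 4 + 9 = 21
Lyon → Toulouse → Strasbourg → Lille: 8 + 3 + 6 = 17
The minimum is 17 km.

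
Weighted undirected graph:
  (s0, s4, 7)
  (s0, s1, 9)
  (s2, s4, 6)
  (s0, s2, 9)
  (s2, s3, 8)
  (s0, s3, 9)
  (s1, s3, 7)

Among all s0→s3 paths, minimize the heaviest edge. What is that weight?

Routes from s0 to s3:
s0-s4-s2-s3: max(7, 6, 8) = 8
s0-s2-s3: max(9, 8) = 9
s0-s1-s3: max(9, 7) = 9
s0-s3: max(9) = 9
Smallest bottleneck: 8.

8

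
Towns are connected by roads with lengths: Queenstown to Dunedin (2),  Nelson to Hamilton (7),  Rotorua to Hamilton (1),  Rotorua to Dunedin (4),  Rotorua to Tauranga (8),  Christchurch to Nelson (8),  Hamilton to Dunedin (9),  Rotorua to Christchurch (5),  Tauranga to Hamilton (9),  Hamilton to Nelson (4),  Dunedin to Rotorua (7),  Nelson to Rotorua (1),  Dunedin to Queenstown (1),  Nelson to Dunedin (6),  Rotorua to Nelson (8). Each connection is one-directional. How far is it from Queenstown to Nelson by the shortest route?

Routes from Queenstown to Nelson:
Queenstown -> Dunedin -> Rotorua -> Christchurch -> Nelson: 2 + 7 + 5 + 8 = 22
Queenstown -> Dunedin -> Rotorua -> Nelson: 2 + 7 + 8 = 17
Queenstown -> Dunedin -> Rotorua -> Tauranga -> Hamilton -> Nelson: 2 + 7 + 8 + 9 + 4 = 30
Queenstown -> Dunedin -> Rotorua -> Hamilton -> Nelson: 2 + 7 + 1 + 4 = 14
Shortest: 14.

14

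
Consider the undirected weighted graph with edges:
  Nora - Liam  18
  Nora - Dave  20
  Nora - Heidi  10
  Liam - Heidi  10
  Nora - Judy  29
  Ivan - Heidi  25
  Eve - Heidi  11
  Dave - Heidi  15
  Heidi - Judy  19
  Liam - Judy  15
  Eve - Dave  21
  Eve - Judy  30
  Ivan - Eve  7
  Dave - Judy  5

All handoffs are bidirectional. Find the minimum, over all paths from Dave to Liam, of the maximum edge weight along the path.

A few of the Dave→Liam routes:
Dave→Judy→Liam: max(5, 15) = 15
Dave→Heidi→Judy→Liam: max(15, 19, 15) = 19
Dave→Heidi→Nora→Liam: max(15, 10, 18) = 18
Dave→Judy→Heidi→Nora→Liam: max(5, 19, 10, 18) = 19
Dave→Heidi→Liam: max(15, 10) = 15
Dave→Judy→Heidi→Liam: max(5, 19, 10) = 19
Smallest bottleneck: 15.

15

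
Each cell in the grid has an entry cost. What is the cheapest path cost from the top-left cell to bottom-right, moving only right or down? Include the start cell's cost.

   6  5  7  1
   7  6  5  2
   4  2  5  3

24

Take r0c0→r0c1→r0c2→r0c3→r1c3→r2c3 for a total of 6 + 5 + 7 + 1 + 2 + 3 = 24.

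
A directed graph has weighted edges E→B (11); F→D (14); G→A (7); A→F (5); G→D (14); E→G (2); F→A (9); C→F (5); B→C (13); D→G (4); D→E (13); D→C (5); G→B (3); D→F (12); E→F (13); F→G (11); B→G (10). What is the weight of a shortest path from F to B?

Paths from F to B:
F -> D -> G -> B: 14 + 4 + 3 = 21
F -> G -> D -> E -> B: 11 + 14 + 13 + 11 = 49
F -> G -> B: 11 + 3 = 14
F -> D -> E -> G -> B: 14 + 13 + 2 + 3 = 32
F -> D -> E -> B: 14 + 13 + 11 = 38
Best route has total 14.

14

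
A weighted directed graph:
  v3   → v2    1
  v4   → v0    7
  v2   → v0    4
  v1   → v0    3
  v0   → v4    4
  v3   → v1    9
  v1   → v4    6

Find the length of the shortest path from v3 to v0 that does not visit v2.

12

Candidate routes:
v3 -> v1 -> v0: 9 + 3 = 12
v3 -> v1 -> v4 -> v0: 9 + 6 + 7 = 22
Best route has total 12.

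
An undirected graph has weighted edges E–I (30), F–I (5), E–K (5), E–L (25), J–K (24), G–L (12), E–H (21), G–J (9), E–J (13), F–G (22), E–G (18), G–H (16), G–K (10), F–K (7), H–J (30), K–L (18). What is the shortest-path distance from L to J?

Some routes from L to J:
L-K-G-J: 18 + 10 + 9 = 37
L-G-K-E-J: 12 + 10 + 5 + 13 = 40
L-G-J: 12 + 9 = 21
L-K-E-J: 18 + 5 + 13 = 36
L-E-J: 25 + 13 = 38
The minimum is 21.

21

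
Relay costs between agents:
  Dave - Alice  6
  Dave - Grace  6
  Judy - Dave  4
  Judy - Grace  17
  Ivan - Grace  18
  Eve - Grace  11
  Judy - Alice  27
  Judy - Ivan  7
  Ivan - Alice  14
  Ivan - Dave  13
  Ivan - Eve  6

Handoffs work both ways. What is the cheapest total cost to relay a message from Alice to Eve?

20

A few of the Alice→Eve routes:
Alice → Ivan → Eve: 14 + 6 = 20
Alice → Dave → Grace → Eve: 6 + 6 + 11 = 23
Alice → Dave → Judy → Ivan → Eve: 6 + 4 + 7 + 6 = 23
Alice → Dave → Ivan → Eve: 6 + 13 + 6 = 25
The minimum is 20.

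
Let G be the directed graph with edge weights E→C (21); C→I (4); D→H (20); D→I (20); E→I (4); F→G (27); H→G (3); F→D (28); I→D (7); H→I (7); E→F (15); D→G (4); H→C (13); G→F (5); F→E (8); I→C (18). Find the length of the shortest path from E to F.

15

Checking several routes:
E → I → D → G → F: 4 + 7 + 4 + 5 = 20
E → C → I → D → G → F: 21 + 4 + 7 + 4 + 5 = 41
E → F: 15
E → I → D → H → G → F: 4 + 7 + 20 + 3 + 5 = 39
Shortest: 15.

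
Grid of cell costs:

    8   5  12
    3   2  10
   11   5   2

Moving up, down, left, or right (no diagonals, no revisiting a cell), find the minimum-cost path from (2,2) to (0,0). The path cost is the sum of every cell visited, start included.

Cheapest: [2,2] -> [2,1] -> [1,1] -> [1,0] -> [0,0]
  2 + 5 + 2 + 3 + 8 = 20

20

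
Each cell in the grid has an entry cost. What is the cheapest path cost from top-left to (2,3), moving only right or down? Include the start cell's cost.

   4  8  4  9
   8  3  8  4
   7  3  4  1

Take [0,0] -> [0,1] -> [1,1] -> [2,1] -> [2,2] -> [2,3] for a total of 4 + 8 + 3 + 3 + 4 + 1 = 23.
(Top row then right column would cost 30.)

23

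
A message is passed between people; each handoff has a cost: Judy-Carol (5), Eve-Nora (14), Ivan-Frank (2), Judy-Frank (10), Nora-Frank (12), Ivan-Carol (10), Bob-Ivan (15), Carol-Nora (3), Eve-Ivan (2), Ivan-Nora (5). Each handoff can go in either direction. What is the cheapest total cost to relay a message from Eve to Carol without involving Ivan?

17

Candidate routes:
Eve - Nora - Carol: 14 + 3 = 17
Eve - Nora - Frank - Judy - Carol: 14 + 12 + 10 + 5 = 41
The minimum is 17.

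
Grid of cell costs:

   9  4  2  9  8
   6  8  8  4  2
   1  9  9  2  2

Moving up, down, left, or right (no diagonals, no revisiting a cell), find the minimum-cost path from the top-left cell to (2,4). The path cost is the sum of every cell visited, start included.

Take [0,0] -> [0,1] -> [0,2] -> [1,2] -> [1,3] -> [1,4] -> [2,4] for a total of 9 + 4 + 2 + 8 + 4 + 2 + 2 = 31.

31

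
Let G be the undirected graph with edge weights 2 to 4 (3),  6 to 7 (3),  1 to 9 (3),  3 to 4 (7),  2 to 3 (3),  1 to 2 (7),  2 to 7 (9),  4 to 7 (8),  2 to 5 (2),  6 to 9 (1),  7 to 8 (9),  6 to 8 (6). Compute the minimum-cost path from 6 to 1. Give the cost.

4

Comparing a few candidate routes:
6 - 7 - 4 - 3 - 2 - 1: 3 + 8 + 7 + 3 + 7 = 28
6 - 9 - 1: 1 + 3 = 4
6 - 7 - 4 - 2 - 1: 3 + 8 + 3 + 7 = 21
6 - 7 - 2 - 1: 3 + 9 + 7 = 19
6 - 8 - 7 - 4 - 2 - 1: 6 + 9 + 8 + 3 + 7 = 33
6 - 8 - 7 - 2 - 1: 6 + 9 + 9 + 7 = 31
The minimum is 4.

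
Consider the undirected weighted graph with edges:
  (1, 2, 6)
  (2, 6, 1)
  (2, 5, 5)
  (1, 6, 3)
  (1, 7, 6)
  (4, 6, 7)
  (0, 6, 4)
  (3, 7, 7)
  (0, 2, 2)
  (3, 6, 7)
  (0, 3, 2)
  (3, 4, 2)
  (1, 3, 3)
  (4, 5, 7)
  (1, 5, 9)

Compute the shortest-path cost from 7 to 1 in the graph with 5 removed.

6

A few of the 7→1 routes:
7-1: 6
7-3-1: 7 + 3 = 10
7-3-0-2-6-1: 7 + 2 + 2 + 1 + 3 = 15
7-3-0-6-1: 7 + 2 + 4 + 3 = 16
The minimum is 6.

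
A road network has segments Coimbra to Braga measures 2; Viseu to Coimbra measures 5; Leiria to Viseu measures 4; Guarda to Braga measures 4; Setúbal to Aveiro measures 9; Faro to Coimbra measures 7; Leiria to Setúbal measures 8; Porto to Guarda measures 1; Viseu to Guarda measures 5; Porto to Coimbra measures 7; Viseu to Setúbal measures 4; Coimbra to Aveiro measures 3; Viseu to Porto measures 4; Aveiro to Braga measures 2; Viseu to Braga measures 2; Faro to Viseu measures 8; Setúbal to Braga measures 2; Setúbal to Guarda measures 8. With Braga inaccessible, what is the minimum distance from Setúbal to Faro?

12

Comparing a few candidate routes:
Setúbal→Viseu→Faro: 4 + 8 = 12
Setúbal→Leiria→Viseu→Faro: 8 + 4 + 8 = 20
Setúbal→Viseu→Coimbra→Faro: 4 + 5 + 7 = 16
Setúbal→Aveiro→Coimbra→Faro: 9 + 3 + 7 = 19
Shortest: 12.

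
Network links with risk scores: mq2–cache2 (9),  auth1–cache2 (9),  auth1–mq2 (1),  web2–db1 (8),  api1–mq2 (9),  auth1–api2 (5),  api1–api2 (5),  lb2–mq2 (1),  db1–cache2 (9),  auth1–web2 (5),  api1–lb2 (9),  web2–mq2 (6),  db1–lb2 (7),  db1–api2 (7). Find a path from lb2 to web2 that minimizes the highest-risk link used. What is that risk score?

Checking several routes:
lb2-mq2-web2: max(1, 6) = 6
lb2-mq2-auth1-web2: max(1, 1, 5) = 5
lb2-db1-api2-auth1-web2: max(7, 7, 5, 5) = 7
lb2-mq2-auth1-api2-db1-web2: max(1, 1, 5, 7, 8) = 8
lb2-db1-api2-auth1-mq2-web2: max(7, 7, 5, 1, 6) = 7
The minimum achievable maximum is 5.

5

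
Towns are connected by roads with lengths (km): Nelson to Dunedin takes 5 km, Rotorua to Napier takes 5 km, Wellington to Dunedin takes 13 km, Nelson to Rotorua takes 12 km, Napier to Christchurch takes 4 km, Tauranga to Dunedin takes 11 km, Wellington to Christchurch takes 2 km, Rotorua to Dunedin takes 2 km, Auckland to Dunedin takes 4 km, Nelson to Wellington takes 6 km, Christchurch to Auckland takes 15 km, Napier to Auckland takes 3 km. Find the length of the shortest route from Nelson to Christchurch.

Some routes from Nelson to Christchurch:
Nelson→Dunedin→Auckland→Napier→Christchurch: 5 + 4 + 3 + 4 = 16
Nelson→Wellington→Christchurch: 6 + 2 = 8
Nelson→Dunedin→Wellington→Christchurch: 5 + 13 + 2 = 20
Nelson→Dunedin→Rotorua→Napier→Christchurch: 5 + 2 + 5 + 4 = 16
Nelson→Rotorua→Napier→Christchurch: 12 + 5 + 4 = 21
Best route has total 8 km.

8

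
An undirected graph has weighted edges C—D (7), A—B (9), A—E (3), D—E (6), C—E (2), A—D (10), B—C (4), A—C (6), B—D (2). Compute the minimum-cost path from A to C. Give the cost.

A few of the A→C routes:
A → E → C: 3 + 2 = 5
A → C: 6
A → E → D → B → C: 3 + 6 + 2 + 4 = 15
A → B → C: 9 + 4 = 13
Best route has total 5.

5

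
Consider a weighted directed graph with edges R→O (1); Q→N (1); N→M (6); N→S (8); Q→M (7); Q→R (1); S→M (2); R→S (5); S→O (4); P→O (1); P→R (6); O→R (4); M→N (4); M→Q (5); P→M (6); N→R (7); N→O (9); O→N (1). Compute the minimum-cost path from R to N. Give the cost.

2

Checking several routes:
R→S→M→N: 5 + 2 + 4 = 11
R→O→N: 1 + 1 = 2
R→S→O→N: 5 + 4 + 1 = 10
Best route has total 2.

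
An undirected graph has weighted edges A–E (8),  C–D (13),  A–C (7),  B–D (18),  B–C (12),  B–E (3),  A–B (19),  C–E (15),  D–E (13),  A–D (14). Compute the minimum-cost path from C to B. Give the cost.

A few of the C→B routes:
C -> B: 12
C -> A -> E -> B: 7 + 8 + 3 = 18
C -> E -> B: 15 + 3 = 18
Best route has total 12.

12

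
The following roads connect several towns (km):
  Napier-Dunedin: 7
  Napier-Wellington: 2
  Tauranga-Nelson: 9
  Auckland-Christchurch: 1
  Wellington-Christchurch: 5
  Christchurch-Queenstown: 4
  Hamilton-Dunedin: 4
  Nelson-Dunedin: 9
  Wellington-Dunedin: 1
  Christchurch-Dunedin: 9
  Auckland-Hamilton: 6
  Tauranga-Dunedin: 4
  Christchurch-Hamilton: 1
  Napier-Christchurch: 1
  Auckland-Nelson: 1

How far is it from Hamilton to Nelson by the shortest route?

3

Checking several routes:
Hamilton→Dunedin→Wellington→Napier→Christchurch→Auckland→Nelson: 4 + 1 + 2 + 1 + 1 + 1 = 10
Hamilton→Christchurch→Auckland→Nelson: 1 + 1 + 1 = 3
Hamilton→Auckland→Nelson: 6 + 1 = 7
The minimum is 3 km.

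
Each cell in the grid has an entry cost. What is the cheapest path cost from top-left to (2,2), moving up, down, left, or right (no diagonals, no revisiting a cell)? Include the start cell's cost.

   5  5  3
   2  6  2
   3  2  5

17

Path r0c0 → r1c0 → r2c0 → r2c1 → r2c2: 5 + 2 + 3 + 2 + 5 = 17.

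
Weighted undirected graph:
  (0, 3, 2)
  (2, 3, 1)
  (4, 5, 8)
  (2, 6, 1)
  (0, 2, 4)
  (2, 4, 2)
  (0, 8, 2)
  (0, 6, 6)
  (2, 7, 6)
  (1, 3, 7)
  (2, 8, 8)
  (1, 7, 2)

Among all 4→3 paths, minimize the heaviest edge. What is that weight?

Paths from 4 to 3:
4-2-8-0-3: max(2, 8, 2, 2) = 8
4-2-7-1-3: max(2, 6, 2, 7) = 7
4-2-0-3: max(2, 4, 2) = 4
4-2-3: max(2, 1) = 2
4-2-6-0-3: max(2, 1, 6, 2) = 6
Best route has worst link 2.

2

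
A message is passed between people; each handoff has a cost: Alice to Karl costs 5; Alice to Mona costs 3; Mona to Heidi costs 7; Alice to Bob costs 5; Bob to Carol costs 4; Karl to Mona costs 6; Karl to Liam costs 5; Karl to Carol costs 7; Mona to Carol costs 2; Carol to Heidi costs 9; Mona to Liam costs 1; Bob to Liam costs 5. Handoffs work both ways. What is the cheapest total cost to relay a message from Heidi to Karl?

Checking several routes:
Heidi -> Mona -> Alice -> Karl: 7 + 3 + 5 = 15
Heidi -> Mona -> Carol -> Karl: 7 + 2 + 7 = 16
Heidi -> Mona -> Liam -> Karl: 7 + 1 + 5 = 13
Heidi -> Mona -> Karl: 7 + 6 = 13
Shortest: 13.

13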